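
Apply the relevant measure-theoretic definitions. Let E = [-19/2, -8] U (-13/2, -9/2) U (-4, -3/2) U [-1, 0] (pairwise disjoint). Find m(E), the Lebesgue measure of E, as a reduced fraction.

For pairwise disjoint intervals, m(union_i I_i) = sum_i m(I_i),
and m is invariant under swapping open/closed endpoints (single points have measure 0).
So m(E) = sum_i (b_i - a_i).
  I_1 has length -8 - (-19/2) = 3/2.
  I_2 has length -9/2 - (-13/2) = 2.
  I_3 has length -3/2 - (-4) = 5/2.
  I_4 has length 0 - (-1) = 1.
Summing:
  m(E) = 3/2 + 2 + 5/2 + 1 = 7.

7


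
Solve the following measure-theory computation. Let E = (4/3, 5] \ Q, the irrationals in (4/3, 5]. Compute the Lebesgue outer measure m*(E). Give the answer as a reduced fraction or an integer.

The interval I = (4/3, 5] has m(I) = 5 - 4/3 = 11/3 (endpoints are measure-zero, so open/closed/half-open agree). Write I = (I cap Q) u (I \ Q). The rationals in I are countable, so m*(I cap Q) = 0 (cover each rational by intervals whose total length is arbitrarily small). By countable subadditivity m*(I) <= m*(I cap Q) + m*(I \ Q), hence m*(I \ Q) >= m(I) = 11/3. The reverse inequality m*(I \ Q) <= m*(I) = 11/3 is trivial since (I \ Q) is a subset of I. Therefore m*(I \ Q) = 11/3.

11/3


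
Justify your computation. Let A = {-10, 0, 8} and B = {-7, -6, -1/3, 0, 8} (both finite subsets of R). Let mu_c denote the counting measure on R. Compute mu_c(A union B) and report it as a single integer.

Counting measure on a finite set equals cardinality. By inclusion-exclusion, |A union B| = |A| + |B| - |A cap B|.
|A| = 3, |B| = 5, |A cap B| = 2.
So mu_c(A union B) = 3 + 5 - 2 = 6.

6


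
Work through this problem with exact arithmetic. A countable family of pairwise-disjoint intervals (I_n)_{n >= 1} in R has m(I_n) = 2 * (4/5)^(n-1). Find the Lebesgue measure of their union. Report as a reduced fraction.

By countable additivity of the Lebesgue measure on pairwise disjoint measurable sets,
  m(union_{n >= 1} I_n) = sum_{n >= 1} m(I_n) = sum_{n >= 1} a * r^(n-1),
  with a = 2 and r = 4/5.
Since 0 < r = 4/5 < 1, the geometric series converges:
  sum_{n >= 1} a * r^(n-1) = a / (1 - r).
  = 2 / (1 - 4/5)
  = 2 / (1/5)
  = 10.

10


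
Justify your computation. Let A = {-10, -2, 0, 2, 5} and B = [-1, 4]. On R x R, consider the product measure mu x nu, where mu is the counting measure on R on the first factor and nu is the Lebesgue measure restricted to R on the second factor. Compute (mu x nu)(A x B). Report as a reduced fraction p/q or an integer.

For a measurable rectangle A x B, the product measure satisfies
  (mu x nu)(A x B) = mu(A) * nu(B).
  mu(A) = 5.
  nu(B) = 5.
  (mu x nu)(A x B) = 5 * 5 = 25.

25


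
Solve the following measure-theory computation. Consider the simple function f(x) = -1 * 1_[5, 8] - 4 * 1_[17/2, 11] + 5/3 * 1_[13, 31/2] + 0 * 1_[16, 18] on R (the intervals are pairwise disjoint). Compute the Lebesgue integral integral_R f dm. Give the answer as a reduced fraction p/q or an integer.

For a simple function f = sum_i c_i * 1_{A_i} with disjoint A_i,
  integral f dm = sum_i c_i * m(A_i).
Lengths of the A_i:
  m(A_1) = 8 - 5 = 3.
  m(A_2) = 11 - 17/2 = 5/2.
  m(A_3) = 31/2 - 13 = 5/2.
  m(A_4) = 18 - 16 = 2.
Contributions c_i * m(A_i):
  (-1) * (3) = -3.
  (-4) * (5/2) = -10.
  (5/3) * (5/2) = 25/6.
  (0) * (2) = 0.
Total: -3 - 10 + 25/6 + 0 = -53/6.

-53/6


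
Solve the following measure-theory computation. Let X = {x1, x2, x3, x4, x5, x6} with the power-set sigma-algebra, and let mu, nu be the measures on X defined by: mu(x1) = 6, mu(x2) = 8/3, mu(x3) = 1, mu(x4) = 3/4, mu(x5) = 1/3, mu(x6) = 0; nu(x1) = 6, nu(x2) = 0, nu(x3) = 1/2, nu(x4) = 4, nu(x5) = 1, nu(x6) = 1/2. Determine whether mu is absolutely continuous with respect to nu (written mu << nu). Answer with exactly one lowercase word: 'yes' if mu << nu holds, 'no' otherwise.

mu << nu means: every nu-null measurable set is also mu-null; equivalently, for every atom x, if nu({x}) = 0 then mu({x}) = 0.
Checking each atom:
  x1: nu = 6 > 0 -> no constraint.
  x2: nu = 0, mu = 8/3 > 0 -> violates mu << nu.
  x3: nu = 1/2 > 0 -> no constraint.
  x4: nu = 4 > 0 -> no constraint.
  x5: nu = 1 > 0 -> no constraint.
  x6: nu = 1/2 > 0 -> no constraint.
The atom(s) x2 violate the condition (nu = 0 but mu > 0). Therefore mu is NOT absolutely continuous w.r.t. nu.

no


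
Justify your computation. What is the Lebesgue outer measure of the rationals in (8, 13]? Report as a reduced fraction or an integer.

Q cap (8, 13] is countable; list its elements as q_1, q_2, ... . Fix eps > 0 and cover the k-th point by an interval of length eps * 2^(-k). The cover has total length eps * sum_{k>=1} 2^(-k) = eps, so by definition of outer measure m*(Q cap (8, 13]) <= eps. Since eps was arbitrary and m* >= 0, the outer measure is 0.

0


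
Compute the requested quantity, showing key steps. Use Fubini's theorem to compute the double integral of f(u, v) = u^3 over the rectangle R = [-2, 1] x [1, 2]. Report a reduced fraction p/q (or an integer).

f(u, v) is a tensor product of a function of u and a function of v, and both factors are bounded continuous (hence Lebesgue integrable) on the rectangle, so Fubini's theorem applies:
  integral_R f d(m x m) = (integral_a1^b1 u^3 du) * (integral_a2^b2 1 dv).
Inner integral in u: integral_{-2}^{1} u^3 du = (1^4 - (-2)^4)/4
  = -15/4.
Inner integral in v: integral_{1}^{2} 1 dv = (2^1 - 1^1)/1
  = 1.
Product: (-15/4) * (1) = -15/4.

-15/4


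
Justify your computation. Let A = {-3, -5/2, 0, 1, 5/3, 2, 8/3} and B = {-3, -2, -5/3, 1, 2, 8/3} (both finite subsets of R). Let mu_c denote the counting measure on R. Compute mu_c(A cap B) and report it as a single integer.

Counting measure on a finite set equals cardinality. mu_c(A cap B) = |A cap B| (elements appearing in both).
Enumerating the elements of A that also lie in B gives 4 element(s).
So mu_c(A cap B) = 4.

4


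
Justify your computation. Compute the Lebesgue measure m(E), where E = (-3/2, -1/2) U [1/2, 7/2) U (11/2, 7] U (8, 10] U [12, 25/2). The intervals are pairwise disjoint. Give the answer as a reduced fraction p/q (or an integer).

For pairwise disjoint intervals, m(union_i I_i) = sum_i m(I_i),
and m is invariant under swapping open/closed endpoints (single points have measure 0).
So m(E) = sum_i (b_i - a_i).
  I_1 has length -1/2 - (-3/2) = 1.
  I_2 has length 7/2 - 1/2 = 3.
  I_3 has length 7 - 11/2 = 3/2.
  I_4 has length 10 - 8 = 2.
  I_5 has length 25/2 - 12 = 1/2.
Summing:
  m(E) = 1 + 3 + 3/2 + 2 + 1/2 = 8.

8


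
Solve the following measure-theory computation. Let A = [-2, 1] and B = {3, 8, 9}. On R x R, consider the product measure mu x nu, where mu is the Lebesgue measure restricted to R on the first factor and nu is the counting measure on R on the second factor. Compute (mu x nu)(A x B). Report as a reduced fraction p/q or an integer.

For a measurable rectangle A x B, the product measure satisfies
  (mu x nu)(A x B) = mu(A) * nu(B).
  mu(A) = 3.
  nu(B) = 3.
  (mu x nu)(A x B) = 3 * 3 = 9.

9


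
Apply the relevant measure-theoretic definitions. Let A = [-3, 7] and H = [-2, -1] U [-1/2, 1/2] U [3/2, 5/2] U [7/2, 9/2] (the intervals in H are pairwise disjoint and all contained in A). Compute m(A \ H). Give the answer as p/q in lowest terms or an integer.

The ambient interval has length m(A) = 7 - (-3) = 10.
Since the holes are disjoint and sit inside A, by finite additivity
  m(H) = sum_i (b_i - a_i), and m(A \ H) = m(A) - m(H).
Computing the hole measures:
  m(H_1) = -1 - (-2) = 1.
  m(H_2) = 1/2 - (-1/2) = 1.
  m(H_3) = 5/2 - 3/2 = 1.
  m(H_4) = 9/2 - 7/2 = 1.
Summed: m(H) = 1 + 1 + 1 + 1 = 4.
So m(A \ H) = 10 - 4 = 6.

6


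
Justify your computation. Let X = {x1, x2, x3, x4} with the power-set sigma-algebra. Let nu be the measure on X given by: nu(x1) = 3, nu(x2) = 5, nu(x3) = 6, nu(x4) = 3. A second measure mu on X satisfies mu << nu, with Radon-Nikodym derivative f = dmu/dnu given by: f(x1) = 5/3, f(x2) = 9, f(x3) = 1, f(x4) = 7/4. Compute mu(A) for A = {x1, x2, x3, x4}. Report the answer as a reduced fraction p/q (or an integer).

By the defining property of the Radon-Nikodym derivative, for every measurable set A,
  mu(A) = integral_A f dnu.
Since nu is a discrete measure concentrated on the atoms of X, the integral over A reduces to the sum
  mu(A) = sum_{x in A} f(x) * nu({x}).
Computing each term:
  x1: f(x1) * nu(x1) = 5/3 * 3 = 5.
  x2: f(x2) * nu(x2) = 9 * 5 = 45.
  x3: f(x3) * nu(x3) = 1 * 6 = 6.
  x4: f(x4) * nu(x4) = 7/4 * 3 = 21/4.
Summing: mu(A) = 5 + 45 + 6 + 21/4 = 245/4.

245/4


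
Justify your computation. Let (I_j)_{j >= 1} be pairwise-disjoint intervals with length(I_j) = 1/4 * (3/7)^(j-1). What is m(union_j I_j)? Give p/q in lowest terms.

By countable additivity of the Lebesgue measure on pairwise disjoint measurable sets,
  m(union_{j >= 1} I_j) = sum_{j >= 1} m(I_j) = sum_{j >= 1} a * r^(j-1),
  with a = 1/4 and r = 3/7.
Since 0 < r = 3/7 < 1, the geometric series converges:
  sum_{j >= 1} a * r^(j-1) = a / (1 - r).
  = 1/4 / (1 - 3/7)
  = 1/4 / (4/7)
  = 7/16.

7/16


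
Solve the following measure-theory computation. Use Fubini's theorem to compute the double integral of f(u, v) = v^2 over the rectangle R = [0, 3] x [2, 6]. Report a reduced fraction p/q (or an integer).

f(u, v) is a tensor product of a function of u and a function of v, and both factors are bounded continuous (hence Lebesgue integrable) on the rectangle, so Fubini's theorem applies:
  integral_R f d(m x m) = (integral_a1^b1 1 du) * (integral_a2^b2 v^2 dv).
Inner integral in u: integral_{0}^{3} 1 du = (3^1 - 0^1)/1
  = 3.
Inner integral in v: integral_{2}^{6} v^2 dv = (6^3 - 2^3)/3
  = 208/3.
Product: (3) * (208/3) = 208.

208


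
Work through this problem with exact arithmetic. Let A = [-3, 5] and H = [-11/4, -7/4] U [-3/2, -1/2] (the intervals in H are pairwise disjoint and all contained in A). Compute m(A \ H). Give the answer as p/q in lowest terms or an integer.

The ambient interval has length m(A) = 5 - (-3) = 8.
Since the holes are disjoint and sit inside A, by finite additivity
  m(H) = sum_i (b_i - a_i), and m(A \ H) = m(A) - m(H).
Computing the hole measures:
  m(H_1) = -7/4 - (-11/4) = 1.
  m(H_2) = -1/2 - (-3/2) = 1.
Summed: m(H) = 1 + 1 = 2.
So m(A \ H) = 8 - 2 = 6.

6


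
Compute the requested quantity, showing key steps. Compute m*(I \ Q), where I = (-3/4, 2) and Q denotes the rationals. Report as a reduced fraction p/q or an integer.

The interval I = (-3/4, 2) has m(I) = 2 - (-3/4) = 11/4 (endpoints are measure-zero, so open/closed/half-open agree). Write I = (I cap Q) u (I \ Q). The rationals in I are countable, so m*(I cap Q) = 0 (cover each rational by intervals whose total length is arbitrarily small). By countable subadditivity m*(I) <= m*(I cap Q) + m*(I \ Q), hence m*(I \ Q) >= m(I) = 11/4. The reverse inequality m*(I \ Q) <= m*(I) = 11/4 is trivial since (I \ Q) is a subset of I. Therefore m*(I \ Q) = 11/4.

11/4


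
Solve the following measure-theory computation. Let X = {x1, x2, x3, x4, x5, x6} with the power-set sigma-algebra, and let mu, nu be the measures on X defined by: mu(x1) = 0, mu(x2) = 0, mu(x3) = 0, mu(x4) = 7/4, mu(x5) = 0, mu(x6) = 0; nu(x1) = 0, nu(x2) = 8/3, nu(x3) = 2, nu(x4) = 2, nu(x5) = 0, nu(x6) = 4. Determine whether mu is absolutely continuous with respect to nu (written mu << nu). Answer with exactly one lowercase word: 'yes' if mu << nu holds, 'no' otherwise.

mu << nu means: every nu-null measurable set is also mu-null; equivalently, for every atom x, if nu({x}) = 0 then mu({x}) = 0.
Checking each atom:
  x1: nu = 0, mu = 0 -> consistent with mu << nu.
  x2: nu = 8/3 > 0 -> no constraint.
  x3: nu = 2 > 0 -> no constraint.
  x4: nu = 2 > 0 -> no constraint.
  x5: nu = 0, mu = 0 -> consistent with mu << nu.
  x6: nu = 4 > 0 -> no constraint.
No atom violates the condition. Therefore mu << nu.

yes


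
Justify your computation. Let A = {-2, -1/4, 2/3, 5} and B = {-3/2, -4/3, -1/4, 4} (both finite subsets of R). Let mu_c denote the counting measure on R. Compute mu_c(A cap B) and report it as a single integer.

Counting measure on a finite set equals cardinality. mu_c(A cap B) = |A cap B| (elements appearing in both).
Enumerating the elements of A that also lie in B gives 1 element(s).
So mu_c(A cap B) = 1.

1


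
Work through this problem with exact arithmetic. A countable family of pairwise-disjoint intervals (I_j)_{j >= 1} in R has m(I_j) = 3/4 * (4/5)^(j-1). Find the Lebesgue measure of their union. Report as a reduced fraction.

By countable additivity of the Lebesgue measure on pairwise disjoint measurable sets,
  m(union_{j >= 1} I_j) = sum_{j >= 1} m(I_j) = sum_{j >= 1} a * r^(j-1),
  with a = 3/4 and r = 4/5.
Since 0 < r = 4/5 < 1, the geometric series converges:
  sum_{j >= 1} a * r^(j-1) = a / (1 - r).
  = 3/4 / (1 - 4/5)
  = 3/4 / (1/5)
  = 15/4.

15/4


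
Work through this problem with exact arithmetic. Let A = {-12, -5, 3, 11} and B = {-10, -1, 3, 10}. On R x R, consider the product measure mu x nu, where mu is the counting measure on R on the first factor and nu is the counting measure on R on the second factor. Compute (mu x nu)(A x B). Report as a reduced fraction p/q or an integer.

For a measurable rectangle A x B, the product measure satisfies
  (mu x nu)(A x B) = mu(A) * nu(B).
  mu(A) = 4.
  nu(B) = 4.
  (mu x nu)(A x B) = 4 * 4 = 16.

16


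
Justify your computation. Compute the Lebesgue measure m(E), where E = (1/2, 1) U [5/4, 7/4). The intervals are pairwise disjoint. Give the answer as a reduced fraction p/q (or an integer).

For pairwise disjoint intervals, m(union_i I_i) = sum_i m(I_i),
and m is invariant under swapping open/closed endpoints (single points have measure 0).
So m(E) = sum_i (b_i - a_i).
  I_1 has length 1 - 1/2 = 1/2.
  I_2 has length 7/4 - 5/4 = 1/2.
Summing:
  m(E) = 1/2 + 1/2 = 1.

1


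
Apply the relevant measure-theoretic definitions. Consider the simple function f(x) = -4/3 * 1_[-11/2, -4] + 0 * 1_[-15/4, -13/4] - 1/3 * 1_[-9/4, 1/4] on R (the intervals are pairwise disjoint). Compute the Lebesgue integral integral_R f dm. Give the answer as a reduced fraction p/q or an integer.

For a simple function f = sum_i c_i * 1_{A_i} with disjoint A_i,
  integral f dm = sum_i c_i * m(A_i).
Lengths of the A_i:
  m(A_1) = -4 - (-11/2) = 3/2.
  m(A_2) = -13/4 - (-15/4) = 1/2.
  m(A_3) = 1/4 - (-9/4) = 5/2.
Contributions c_i * m(A_i):
  (-4/3) * (3/2) = -2.
  (0) * (1/2) = 0.
  (-1/3) * (5/2) = -5/6.
Total: -2 + 0 - 5/6 = -17/6.

-17/6


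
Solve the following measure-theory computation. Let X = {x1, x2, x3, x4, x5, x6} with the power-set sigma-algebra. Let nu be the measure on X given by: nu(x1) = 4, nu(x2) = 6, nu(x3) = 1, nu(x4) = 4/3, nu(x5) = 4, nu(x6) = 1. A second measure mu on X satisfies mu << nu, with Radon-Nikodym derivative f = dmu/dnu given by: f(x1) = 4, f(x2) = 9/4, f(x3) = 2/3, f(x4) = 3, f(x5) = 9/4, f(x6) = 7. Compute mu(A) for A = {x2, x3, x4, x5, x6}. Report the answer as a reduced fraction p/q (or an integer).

By the defining property of the Radon-Nikodym derivative, for every measurable set A,
  mu(A) = integral_A f dnu.
Since nu is a discrete measure concentrated on the atoms of X, the integral over A reduces to the sum
  mu(A) = sum_{x in A} f(x) * nu({x}).
Computing each term:
  x2: f(x2) * nu(x2) = 9/4 * 6 = 27/2.
  x3: f(x3) * nu(x3) = 2/3 * 1 = 2/3.
  x4: f(x4) * nu(x4) = 3 * 4/3 = 4.
  x5: f(x5) * nu(x5) = 9/4 * 4 = 9.
  x6: f(x6) * nu(x6) = 7 * 1 = 7.
Summing: mu(A) = 27/2 + 2/3 + 4 + 9 + 7 = 205/6.

205/6


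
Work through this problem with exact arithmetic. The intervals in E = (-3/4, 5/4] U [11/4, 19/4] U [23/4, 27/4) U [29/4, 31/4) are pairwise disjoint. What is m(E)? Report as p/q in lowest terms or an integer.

For pairwise disjoint intervals, m(union_i I_i) = sum_i m(I_i),
and m is invariant under swapping open/closed endpoints (single points have measure 0).
So m(E) = sum_i (b_i - a_i).
  I_1 has length 5/4 - (-3/4) = 2.
  I_2 has length 19/4 - 11/4 = 2.
  I_3 has length 27/4 - 23/4 = 1.
  I_4 has length 31/4 - 29/4 = 1/2.
Summing:
  m(E) = 2 + 2 + 1 + 1/2 = 11/2.

11/2


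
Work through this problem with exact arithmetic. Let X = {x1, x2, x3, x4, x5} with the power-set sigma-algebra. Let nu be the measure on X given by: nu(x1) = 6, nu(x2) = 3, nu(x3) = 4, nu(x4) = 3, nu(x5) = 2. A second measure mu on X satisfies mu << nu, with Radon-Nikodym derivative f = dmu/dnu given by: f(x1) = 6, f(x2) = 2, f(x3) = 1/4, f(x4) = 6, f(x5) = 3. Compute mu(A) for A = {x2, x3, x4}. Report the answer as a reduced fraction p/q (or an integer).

By the defining property of the Radon-Nikodym derivative, for every measurable set A,
  mu(A) = integral_A f dnu.
Since nu is a discrete measure concentrated on the atoms of X, the integral over A reduces to the sum
  mu(A) = sum_{x in A} f(x) * nu({x}).
Computing each term:
  x2: f(x2) * nu(x2) = 2 * 3 = 6.
  x3: f(x3) * nu(x3) = 1/4 * 4 = 1.
  x4: f(x4) * nu(x4) = 6 * 3 = 18.
Summing: mu(A) = 6 + 1 + 18 = 25.

25


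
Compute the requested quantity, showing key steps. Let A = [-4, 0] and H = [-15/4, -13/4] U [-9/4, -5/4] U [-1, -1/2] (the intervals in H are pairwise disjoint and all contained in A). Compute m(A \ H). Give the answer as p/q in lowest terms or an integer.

The ambient interval has length m(A) = 0 - (-4) = 4.
Since the holes are disjoint and sit inside A, by finite additivity
  m(H) = sum_i (b_i - a_i), and m(A \ H) = m(A) - m(H).
Computing the hole measures:
  m(H_1) = -13/4 - (-15/4) = 1/2.
  m(H_2) = -5/4 - (-9/4) = 1.
  m(H_3) = -1/2 - (-1) = 1/2.
Summed: m(H) = 1/2 + 1 + 1/2 = 2.
So m(A \ H) = 4 - 2 = 2.

2


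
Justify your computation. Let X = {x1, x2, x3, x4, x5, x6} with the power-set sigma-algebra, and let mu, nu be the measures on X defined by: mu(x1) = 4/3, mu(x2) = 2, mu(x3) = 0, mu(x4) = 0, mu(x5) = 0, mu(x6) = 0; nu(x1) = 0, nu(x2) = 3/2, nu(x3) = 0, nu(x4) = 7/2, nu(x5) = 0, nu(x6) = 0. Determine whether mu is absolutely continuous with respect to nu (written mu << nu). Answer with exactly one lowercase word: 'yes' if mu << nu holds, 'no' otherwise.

mu << nu means: every nu-null measurable set is also mu-null; equivalently, for every atom x, if nu({x}) = 0 then mu({x}) = 0.
Checking each atom:
  x1: nu = 0, mu = 4/3 > 0 -> violates mu << nu.
  x2: nu = 3/2 > 0 -> no constraint.
  x3: nu = 0, mu = 0 -> consistent with mu << nu.
  x4: nu = 7/2 > 0 -> no constraint.
  x5: nu = 0, mu = 0 -> consistent with mu << nu.
  x6: nu = 0, mu = 0 -> consistent with mu << nu.
The atom(s) x1 violate the condition (nu = 0 but mu > 0). Therefore mu is NOT absolutely continuous w.r.t. nu.

no


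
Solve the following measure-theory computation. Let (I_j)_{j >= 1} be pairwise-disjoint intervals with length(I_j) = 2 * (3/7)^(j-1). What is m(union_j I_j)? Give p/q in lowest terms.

By countable additivity of the Lebesgue measure on pairwise disjoint measurable sets,
  m(union_{j >= 1} I_j) = sum_{j >= 1} m(I_j) = sum_{j >= 1} a * r^(j-1),
  with a = 2 and r = 3/7.
Since 0 < r = 3/7 < 1, the geometric series converges:
  sum_{j >= 1} a * r^(j-1) = a / (1 - r).
  = 2 / (1 - 3/7)
  = 2 / (4/7)
  = 7/2.

7/2


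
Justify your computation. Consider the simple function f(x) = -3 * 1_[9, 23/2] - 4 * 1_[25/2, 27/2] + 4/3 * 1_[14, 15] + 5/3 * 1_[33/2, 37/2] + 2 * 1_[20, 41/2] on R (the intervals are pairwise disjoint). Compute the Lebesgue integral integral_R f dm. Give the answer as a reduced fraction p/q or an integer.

For a simple function f = sum_i c_i * 1_{A_i} with disjoint A_i,
  integral f dm = sum_i c_i * m(A_i).
Lengths of the A_i:
  m(A_1) = 23/2 - 9 = 5/2.
  m(A_2) = 27/2 - 25/2 = 1.
  m(A_3) = 15 - 14 = 1.
  m(A_4) = 37/2 - 33/2 = 2.
  m(A_5) = 41/2 - 20 = 1/2.
Contributions c_i * m(A_i):
  (-3) * (5/2) = -15/2.
  (-4) * (1) = -4.
  (4/3) * (1) = 4/3.
  (5/3) * (2) = 10/3.
  (2) * (1/2) = 1.
Total: -15/2 - 4 + 4/3 + 10/3 + 1 = -35/6.

-35/6


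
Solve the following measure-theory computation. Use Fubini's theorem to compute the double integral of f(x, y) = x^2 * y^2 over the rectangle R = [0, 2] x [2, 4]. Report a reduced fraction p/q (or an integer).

f(x, y) is a tensor product of a function of x and a function of y, and both factors are bounded continuous (hence Lebesgue integrable) on the rectangle, so Fubini's theorem applies:
  integral_R f d(m x m) = (integral_a1^b1 x^2 dx) * (integral_a2^b2 y^2 dy).
Inner integral in x: integral_{0}^{2} x^2 dx = (2^3 - 0^3)/3
  = 8/3.
Inner integral in y: integral_{2}^{4} y^2 dy = (4^3 - 2^3)/3
  = 56/3.
Product: (8/3) * (56/3) = 448/9.

448/9


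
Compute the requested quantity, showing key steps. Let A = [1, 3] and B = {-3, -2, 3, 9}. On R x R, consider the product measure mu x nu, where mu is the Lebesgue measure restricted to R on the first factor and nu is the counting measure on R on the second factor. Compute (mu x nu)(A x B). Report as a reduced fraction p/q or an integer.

For a measurable rectangle A x B, the product measure satisfies
  (mu x nu)(A x B) = mu(A) * nu(B).
  mu(A) = 2.
  nu(B) = 4.
  (mu x nu)(A x B) = 2 * 4 = 8.

8


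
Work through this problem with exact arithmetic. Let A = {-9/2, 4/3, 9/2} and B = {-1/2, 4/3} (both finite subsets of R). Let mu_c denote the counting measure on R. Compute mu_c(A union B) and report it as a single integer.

Counting measure on a finite set equals cardinality. By inclusion-exclusion, |A union B| = |A| + |B| - |A cap B|.
|A| = 3, |B| = 2, |A cap B| = 1.
So mu_c(A union B) = 3 + 2 - 1 = 4.

4


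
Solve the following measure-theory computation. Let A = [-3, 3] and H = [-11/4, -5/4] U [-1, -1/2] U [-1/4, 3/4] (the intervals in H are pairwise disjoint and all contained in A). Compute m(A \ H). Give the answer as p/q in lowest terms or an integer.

The ambient interval has length m(A) = 3 - (-3) = 6.
Since the holes are disjoint and sit inside A, by finite additivity
  m(H) = sum_i (b_i - a_i), and m(A \ H) = m(A) - m(H).
Computing the hole measures:
  m(H_1) = -5/4 - (-11/4) = 3/2.
  m(H_2) = -1/2 - (-1) = 1/2.
  m(H_3) = 3/4 - (-1/4) = 1.
Summed: m(H) = 3/2 + 1/2 + 1 = 3.
So m(A \ H) = 6 - 3 = 3.

3


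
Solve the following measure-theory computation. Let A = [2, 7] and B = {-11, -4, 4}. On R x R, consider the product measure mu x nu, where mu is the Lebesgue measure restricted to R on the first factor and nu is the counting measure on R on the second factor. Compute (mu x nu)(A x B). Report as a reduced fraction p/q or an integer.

For a measurable rectangle A x B, the product measure satisfies
  (mu x nu)(A x B) = mu(A) * nu(B).
  mu(A) = 5.
  nu(B) = 3.
  (mu x nu)(A x B) = 5 * 3 = 15.

15


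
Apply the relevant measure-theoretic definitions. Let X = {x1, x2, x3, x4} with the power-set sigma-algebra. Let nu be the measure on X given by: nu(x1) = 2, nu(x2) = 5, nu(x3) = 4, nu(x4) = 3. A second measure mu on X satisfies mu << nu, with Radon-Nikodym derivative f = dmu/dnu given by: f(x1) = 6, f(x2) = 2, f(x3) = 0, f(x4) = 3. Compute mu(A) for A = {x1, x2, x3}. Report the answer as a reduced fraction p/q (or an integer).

By the defining property of the Radon-Nikodym derivative, for every measurable set A,
  mu(A) = integral_A f dnu.
Since nu is a discrete measure concentrated on the atoms of X, the integral over A reduces to the sum
  mu(A) = sum_{x in A} f(x) * nu({x}).
Computing each term:
  x1: f(x1) * nu(x1) = 6 * 2 = 12.
  x2: f(x2) * nu(x2) = 2 * 5 = 10.
  x3: f(x3) * nu(x3) = 0 * 4 = 0.
Summing: mu(A) = 12 + 10 + 0 = 22.

22


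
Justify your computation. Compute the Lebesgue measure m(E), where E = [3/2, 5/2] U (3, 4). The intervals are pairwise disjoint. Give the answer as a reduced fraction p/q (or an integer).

For pairwise disjoint intervals, m(union_i I_i) = sum_i m(I_i),
and m is invariant under swapping open/closed endpoints (single points have measure 0).
So m(E) = sum_i (b_i - a_i).
  I_1 has length 5/2 - 3/2 = 1.
  I_2 has length 4 - 3 = 1.
Summing:
  m(E) = 1 + 1 = 2.

2


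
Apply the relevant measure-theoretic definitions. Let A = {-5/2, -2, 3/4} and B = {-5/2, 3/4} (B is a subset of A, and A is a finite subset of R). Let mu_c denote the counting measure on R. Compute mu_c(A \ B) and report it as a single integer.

Counting measure assigns mu_c(E) = |E| (number of elements) when E is finite. For B subset A, A \ B is the set of elements of A not in B, so |A \ B| = |A| - |B|.
|A| = 3, |B| = 2, so mu_c(A \ B) = 3 - 2 = 1.

1


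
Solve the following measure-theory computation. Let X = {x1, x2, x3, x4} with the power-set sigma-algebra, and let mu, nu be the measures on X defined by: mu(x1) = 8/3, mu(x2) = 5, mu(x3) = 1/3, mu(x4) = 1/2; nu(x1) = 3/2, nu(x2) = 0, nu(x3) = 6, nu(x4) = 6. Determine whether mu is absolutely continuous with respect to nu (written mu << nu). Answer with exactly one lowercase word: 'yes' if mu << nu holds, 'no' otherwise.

mu << nu means: every nu-null measurable set is also mu-null; equivalently, for every atom x, if nu({x}) = 0 then mu({x}) = 0.
Checking each atom:
  x1: nu = 3/2 > 0 -> no constraint.
  x2: nu = 0, mu = 5 > 0 -> violates mu << nu.
  x3: nu = 6 > 0 -> no constraint.
  x4: nu = 6 > 0 -> no constraint.
The atom(s) x2 violate the condition (nu = 0 but mu > 0). Therefore mu is NOT absolutely continuous w.r.t. nu.

no


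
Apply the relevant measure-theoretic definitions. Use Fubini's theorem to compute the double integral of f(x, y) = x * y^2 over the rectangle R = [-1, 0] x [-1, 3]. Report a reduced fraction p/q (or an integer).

f(x, y) is a tensor product of a function of x and a function of y, and both factors are bounded continuous (hence Lebesgue integrable) on the rectangle, so Fubini's theorem applies:
  integral_R f d(m x m) = (integral_a1^b1 x dx) * (integral_a2^b2 y^2 dy).
Inner integral in x: integral_{-1}^{0} x dx = (0^2 - (-1)^2)/2
  = -1/2.
Inner integral in y: integral_{-1}^{3} y^2 dy = (3^3 - (-1)^3)/3
  = 28/3.
Product: (-1/2) * (28/3) = -14/3.

-14/3


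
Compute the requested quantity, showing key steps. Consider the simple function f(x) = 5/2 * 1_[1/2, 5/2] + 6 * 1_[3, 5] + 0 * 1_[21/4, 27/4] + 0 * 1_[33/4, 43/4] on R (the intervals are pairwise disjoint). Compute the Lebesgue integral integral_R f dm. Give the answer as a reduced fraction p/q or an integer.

For a simple function f = sum_i c_i * 1_{A_i} with disjoint A_i,
  integral f dm = sum_i c_i * m(A_i).
Lengths of the A_i:
  m(A_1) = 5/2 - 1/2 = 2.
  m(A_2) = 5 - 3 = 2.
  m(A_3) = 27/4 - 21/4 = 3/2.
  m(A_4) = 43/4 - 33/4 = 5/2.
Contributions c_i * m(A_i):
  (5/2) * (2) = 5.
  (6) * (2) = 12.
  (0) * (3/2) = 0.
  (0) * (5/2) = 0.
Total: 5 + 12 + 0 + 0 = 17.

17


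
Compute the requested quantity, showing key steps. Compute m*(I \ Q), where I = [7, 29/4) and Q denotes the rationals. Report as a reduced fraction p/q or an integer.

The interval I = [7, 29/4) has m(I) = 29/4 - 7 = 1/4 (endpoints are measure-zero, so open/closed/half-open agree). Write I = (I cap Q) u (I \ Q). The rationals in I are countable, so m*(I cap Q) = 0 (cover each rational by intervals whose total length is arbitrarily small). By countable subadditivity m*(I) <= m*(I cap Q) + m*(I \ Q), hence m*(I \ Q) >= m(I) = 1/4. The reverse inequality m*(I \ Q) <= m*(I) = 1/4 is trivial since (I \ Q) is a subset of I. Therefore m*(I \ Q) = 1/4.

1/4


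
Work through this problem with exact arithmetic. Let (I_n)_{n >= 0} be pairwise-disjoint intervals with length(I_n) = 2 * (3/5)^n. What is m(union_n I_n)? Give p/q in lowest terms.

By countable additivity of the Lebesgue measure on pairwise disjoint measurable sets,
  m(union_{n >= 0} I_n) = sum_{n >= 0} m(I_n) = sum_{n >= 0} a * r^n,
  with a = 2 and r = 3/5.
Since 0 < r = 3/5 < 1, the geometric series converges:
  sum_{n >= 0} a * r^n = a / (1 - r).
  = 2 / (1 - 3/5)
  = 2 / (2/5)
  = 5.

5


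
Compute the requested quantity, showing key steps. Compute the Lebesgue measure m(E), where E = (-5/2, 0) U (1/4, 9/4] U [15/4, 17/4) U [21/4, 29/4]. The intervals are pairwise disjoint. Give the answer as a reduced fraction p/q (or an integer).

For pairwise disjoint intervals, m(union_i I_i) = sum_i m(I_i),
and m is invariant under swapping open/closed endpoints (single points have measure 0).
So m(E) = sum_i (b_i - a_i).
  I_1 has length 0 - (-5/2) = 5/2.
  I_2 has length 9/4 - 1/4 = 2.
  I_3 has length 17/4 - 15/4 = 1/2.
  I_4 has length 29/4 - 21/4 = 2.
Summing:
  m(E) = 5/2 + 2 + 1/2 + 2 = 7.

7


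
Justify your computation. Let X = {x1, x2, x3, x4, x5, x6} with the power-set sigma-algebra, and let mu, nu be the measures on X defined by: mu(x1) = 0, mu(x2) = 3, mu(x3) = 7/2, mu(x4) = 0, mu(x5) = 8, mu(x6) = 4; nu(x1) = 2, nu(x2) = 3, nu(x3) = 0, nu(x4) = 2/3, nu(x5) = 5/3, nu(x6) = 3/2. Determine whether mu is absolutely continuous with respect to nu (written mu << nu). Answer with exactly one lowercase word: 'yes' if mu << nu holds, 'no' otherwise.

mu << nu means: every nu-null measurable set is also mu-null; equivalently, for every atom x, if nu({x}) = 0 then mu({x}) = 0.
Checking each atom:
  x1: nu = 2 > 0 -> no constraint.
  x2: nu = 3 > 0 -> no constraint.
  x3: nu = 0, mu = 7/2 > 0 -> violates mu << nu.
  x4: nu = 2/3 > 0 -> no constraint.
  x5: nu = 5/3 > 0 -> no constraint.
  x6: nu = 3/2 > 0 -> no constraint.
The atom(s) x3 violate the condition (nu = 0 but mu > 0). Therefore mu is NOT absolutely continuous w.r.t. nu.

no


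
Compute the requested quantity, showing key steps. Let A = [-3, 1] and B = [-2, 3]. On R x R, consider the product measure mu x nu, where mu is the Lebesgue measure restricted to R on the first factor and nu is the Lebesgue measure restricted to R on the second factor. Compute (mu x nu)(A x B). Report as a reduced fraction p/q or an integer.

For a measurable rectangle A x B, the product measure satisfies
  (mu x nu)(A x B) = mu(A) * nu(B).
  mu(A) = 4.
  nu(B) = 5.
  (mu x nu)(A x B) = 4 * 5 = 20.

20


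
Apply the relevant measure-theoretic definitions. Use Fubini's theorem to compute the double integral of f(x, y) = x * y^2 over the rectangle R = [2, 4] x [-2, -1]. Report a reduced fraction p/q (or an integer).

f(x, y) is a tensor product of a function of x and a function of y, and both factors are bounded continuous (hence Lebesgue integrable) on the rectangle, so Fubini's theorem applies:
  integral_R f d(m x m) = (integral_a1^b1 x dx) * (integral_a2^b2 y^2 dy).
Inner integral in x: integral_{2}^{4} x dx = (4^2 - 2^2)/2
  = 6.
Inner integral in y: integral_{-2}^{-1} y^2 dy = ((-1)^3 - (-2)^3)/3
  = 7/3.
Product: (6) * (7/3) = 14.

14


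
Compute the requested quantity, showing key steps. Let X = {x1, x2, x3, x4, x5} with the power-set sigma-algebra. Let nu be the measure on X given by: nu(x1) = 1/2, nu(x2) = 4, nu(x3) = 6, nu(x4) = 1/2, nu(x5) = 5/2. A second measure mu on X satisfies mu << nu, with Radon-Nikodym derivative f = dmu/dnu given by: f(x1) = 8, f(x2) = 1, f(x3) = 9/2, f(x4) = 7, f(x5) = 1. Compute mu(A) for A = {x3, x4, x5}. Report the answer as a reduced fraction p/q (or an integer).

By the defining property of the Radon-Nikodym derivative, for every measurable set A,
  mu(A) = integral_A f dnu.
Since nu is a discrete measure concentrated on the atoms of X, the integral over A reduces to the sum
  mu(A) = sum_{x in A} f(x) * nu({x}).
Computing each term:
  x3: f(x3) * nu(x3) = 9/2 * 6 = 27.
  x4: f(x4) * nu(x4) = 7 * 1/2 = 7/2.
  x5: f(x5) * nu(x5) = 1 * 5/2 = 5/2.
Summing: mu(A) = 27 + 7/2 + 5/2 = 33.

33


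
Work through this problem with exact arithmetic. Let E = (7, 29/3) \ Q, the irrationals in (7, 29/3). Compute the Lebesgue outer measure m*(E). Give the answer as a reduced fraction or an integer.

The interval I = (7, 29/3) has m(I) = 29/3 - 7 = 8/3 (endpoints are measure-zero, so open/closed/half-open agree). Write I = (I cap Q) u (I \ Q). The rationals in I are countable, so m*(I cap Q) = 0 (cover each rational by intervals whose total length is arbitrarily small). By countable subadditivity m*(I) <= m*(I cap Q) + m*(I \ Q), hence m*(I \ Q) >= m(I) = 8/3. The reverse inequality m*(I \ Q) <= m*(I) = 8/3 is trivial since (I \ Q) is a subset of I. Therefore m*(I \ Q) = 8/3.

8/3


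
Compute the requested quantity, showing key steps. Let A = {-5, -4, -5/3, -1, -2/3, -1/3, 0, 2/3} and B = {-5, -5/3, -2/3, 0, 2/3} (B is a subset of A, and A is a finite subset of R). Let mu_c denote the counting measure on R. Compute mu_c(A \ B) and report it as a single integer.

Counting measure assigns mu_c(E) = |E| (number of elements) when E is finite. For B subset A, A \ B is the set of elements of A not in B, so |A \ B| = |A| - |B|.
|A| = 8, |B| = 5, so mu_c(A \ B) = 8 - 5 = 3.

3


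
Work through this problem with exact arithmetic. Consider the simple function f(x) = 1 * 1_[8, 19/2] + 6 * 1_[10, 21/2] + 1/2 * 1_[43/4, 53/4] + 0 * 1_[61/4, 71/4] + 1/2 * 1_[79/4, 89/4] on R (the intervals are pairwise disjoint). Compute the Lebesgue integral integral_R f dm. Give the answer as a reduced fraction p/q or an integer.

For a simple function f = sum_i c_i * 1_{A_i} with disjoint A_i,
  integral f dm = sum_i c_i * m(A_i).
Lengths of the A_i:
  m(A_1) = 19/2 - 8 = 3/2.
  m(A_2) = 21/2 - 10 = 1/2.
  m(A_3) = 53/4 - 43/4 = 5/2.
  m(A_4) = 71/4 - 61/4 = 5/2.
  m(A_5) = 89/4 - 79/4 = 5/2.
Contributions c_i * m(A_i):
  (1) * (3/2) = 3/2.
  (6) * (1/2) = 3.
  (1/2) * (5/2) = 5/4.
  (0) * (5/2) = 0.
  (1/2) * (5/2) = 5/4.
Total: 3/2 + 3 + 5/4 + 0 + 5/4 = 7.

7


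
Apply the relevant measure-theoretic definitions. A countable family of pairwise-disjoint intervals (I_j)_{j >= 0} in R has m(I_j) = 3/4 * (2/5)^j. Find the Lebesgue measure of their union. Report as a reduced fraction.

By countable additivity of the Lebesgue measure on pairwise disjoint measurable sets,
  m(union_{j >= 0} I_j) = sum_{j >= 0} m(I_j) = sum_{j >= 0} a * r^j,
  with a = 3/4 and r = 2/5.
Since 0 < r = 2/5 < 1, the geometric series converges:
  sum_{j >= 0} a * r^j = a / (1 - r).
  = 3/4 / (1 - 2/5)
  = 3/4 / (3/5)
  = 5/4.

5/4


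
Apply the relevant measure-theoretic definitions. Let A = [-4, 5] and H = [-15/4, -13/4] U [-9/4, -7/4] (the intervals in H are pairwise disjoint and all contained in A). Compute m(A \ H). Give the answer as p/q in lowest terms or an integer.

The ambient interval has length m(A) = 5 - (-4) = 9.
Since the holes are disjoint and sit inside A, by finite additivity
  m(H) = sum_i (b_i - a_i), and m(A \ H) = m(A) - m(H).
Computing the hole measures:
  m(H_1) = -13/4 - (-15/4) = 1/2.
  m(H_2) = -7/4 - (-9/4) = 1/2.
Summed: m(H) = 1/2 + 1/2 = 1.
So m(A \ H) = 9 - 1 = 8.

8


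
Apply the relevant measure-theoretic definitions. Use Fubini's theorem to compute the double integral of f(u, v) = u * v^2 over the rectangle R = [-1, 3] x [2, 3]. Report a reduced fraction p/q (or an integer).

f(u, v) is a tensor product of a function of u and a function of v, and both factors are bounded continuous (hence Lebesgue integrable) on the rectangle, so Fubini's theorem applies:
  integral_R f d(m x m) = (integral_a1^b1 u du) * (integral_a2^b2 v^2 dv).
Inner integral in u: integral_{-1}^{3} u du = (3^2 - (-1)^2)/2
  = 4.
Inner integral in v: integral_{2}^{3} v^2 dv = (3^3 - 2^3)/3
  = 19/3.
Product: (4) * (19/3) = 76/3.

76/3


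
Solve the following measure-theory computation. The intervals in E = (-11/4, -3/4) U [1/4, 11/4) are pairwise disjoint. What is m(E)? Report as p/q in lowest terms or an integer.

For pairwise disjoint intervals, m(union_i I_i) = sum_i m(I_i),
and m is invariant under swapping open/closed endpoints (single points have measure 0).
So m(E) = sum_i (b_i - a_i).
  I_1 has length -3/4 - (-11/4) = 2.
  I_2 has length 11/4 - 1/4 = 5/2.
Summing:
  m(E) = 2 + 5/2 = 9/2.

9/2


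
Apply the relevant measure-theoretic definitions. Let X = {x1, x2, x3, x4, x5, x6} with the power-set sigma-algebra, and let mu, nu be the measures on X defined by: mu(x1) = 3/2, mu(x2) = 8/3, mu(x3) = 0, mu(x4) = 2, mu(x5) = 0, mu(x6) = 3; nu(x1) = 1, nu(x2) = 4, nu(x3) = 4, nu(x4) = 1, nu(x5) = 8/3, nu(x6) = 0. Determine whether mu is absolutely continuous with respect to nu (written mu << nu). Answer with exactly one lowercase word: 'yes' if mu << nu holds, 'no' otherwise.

mu << nu means: every nu-null measurable set is also mu-null; equivalently, for every atom x, if nu({x}) = 0 then mu({x}) = 0.
Checking each atom:
  x1: nu = 1 > 0 -> no constraint.
  x2: nu = 4 > 0 -> no constraint.
  x3: nu = 4 > 0 -> no constraint.
  x4: nu = 1 > 0 -> no constraint.
  x5: nu = 8/3 > 0 -> no constraint.
  x6: nu = 0, mu = 3 > 0 -> violates mu << nu.
The atom(s) x6 violate the condition (nu = 0 but mu > 0). Therefore mu is NOT absolutely continuous w.r.t. nu.

no


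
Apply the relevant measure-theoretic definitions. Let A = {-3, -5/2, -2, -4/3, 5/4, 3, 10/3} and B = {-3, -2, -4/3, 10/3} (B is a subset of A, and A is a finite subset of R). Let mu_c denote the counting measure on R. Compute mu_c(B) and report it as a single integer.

Counting measure assigns mu_c(E) = |E| (number of elements) when E is finite.
B has 4 element(s), so mu_c(B) = 4.

4


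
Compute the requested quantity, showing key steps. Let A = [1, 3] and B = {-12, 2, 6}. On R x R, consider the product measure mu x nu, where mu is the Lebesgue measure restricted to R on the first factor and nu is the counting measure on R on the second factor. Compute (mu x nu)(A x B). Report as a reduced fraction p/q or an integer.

For a measurable rectangle A x B, the product measure satisfies
  (mu x nu)(A x B) = mu(A) * nu(B).
  mu(A) = 2.
  nu(B) = 3.
  (mu x nu)(A x B) = 2 * 3 = 6.

6


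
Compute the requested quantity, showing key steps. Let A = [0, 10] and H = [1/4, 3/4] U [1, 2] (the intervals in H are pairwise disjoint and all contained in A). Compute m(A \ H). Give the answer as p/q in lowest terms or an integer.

The ambient interval has length m(A) = 10 - 0 = 10.
Since the holes are disjoint and sit inside A, by finite additivity
  m(H) = sum_i (b_i - a_i), and m(A \ H) = m(A) - m(H).
Computing the hole measures:
  m(H_1) = 3/4 - 1/4 = 1/2.
  m(H_2) = 2 - 1 = 1.
Summed: m(H) = 1/2 + 1 = 3/2.
So m(A \ H) = 10 - 3/2 = 17/2.

17/2


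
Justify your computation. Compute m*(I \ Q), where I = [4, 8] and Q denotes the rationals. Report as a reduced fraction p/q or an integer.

The interval I = [4, 8] has m(I) = 8 - 4 = 4 (endpoints are measure-zero, so open/closed/half-open agree). Write I = (I cap Q) u (I \ Q). The rationals in I are countable, so m*(I cap Q) = 0 (cover each rational by intervals whose total length is arbitrarily small). By countable subadditivity m*(I) <= m*(I cap Q) + m*(I \ Q), hence m*(I \ Q) >= m(I) = 4. The reverse inequality m*(I \ Q) <= m*(I) = 4 is trivial since (I \ Q) is a subset of I. Therefore m*(I \ Q) = 4.

4


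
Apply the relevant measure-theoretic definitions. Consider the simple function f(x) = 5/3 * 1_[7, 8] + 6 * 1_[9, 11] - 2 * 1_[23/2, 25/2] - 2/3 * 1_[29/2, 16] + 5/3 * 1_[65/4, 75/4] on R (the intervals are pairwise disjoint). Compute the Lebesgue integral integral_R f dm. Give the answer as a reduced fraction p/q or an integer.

For a simple function f = sum_i c_i * 1_{A_i} with disjoint A_i,
  integral f dm = sum_i c_i * m(A_i).
Lengths of the A_i:
  m(A_1) = 8 - 7 = 1.
  m(A_2) = 11 - 9 = 2.
  m(A_3) = 25/2 - 23/2 = 1.
  m(A_4) = 16 - 29/2 = 3/2.
  m(A_5) = 75/4 - 65/4 = 5/2.
Contributions c_i * m(A_i):
  (5/3) * (1) = 5/3.
  (6) * (2) = 12.
  (-2) * (1) = -2.
  (-2/3) * (3/2) = -1.
  (5/3) * (5/2) = 25/6.
Total: 5/3 + 12 - 2 - 1 + 25/6 = 89/6.

89/6


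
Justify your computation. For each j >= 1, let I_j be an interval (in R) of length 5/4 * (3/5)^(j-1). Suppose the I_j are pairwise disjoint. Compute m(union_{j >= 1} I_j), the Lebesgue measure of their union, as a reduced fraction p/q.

By countable additivity of the Lebesgue measure on pairwise disjoint measurable sets,
  m(union_{j >= 1} I_j) = sum_{j >= 1} m(I_j) = sum_{j >= 1} a * r^(j-1),
  with a = 5/4 and r = 3/5.
Since 0 < r = 3/5 < 1, the geometric series converges:
  sum_{j >= 1} a * r^(j-1) = a / (1 - r).
  = 5/4 / (1 - 3/5)
  = 5/4 / (2/5)
  = 25/8.

25/8


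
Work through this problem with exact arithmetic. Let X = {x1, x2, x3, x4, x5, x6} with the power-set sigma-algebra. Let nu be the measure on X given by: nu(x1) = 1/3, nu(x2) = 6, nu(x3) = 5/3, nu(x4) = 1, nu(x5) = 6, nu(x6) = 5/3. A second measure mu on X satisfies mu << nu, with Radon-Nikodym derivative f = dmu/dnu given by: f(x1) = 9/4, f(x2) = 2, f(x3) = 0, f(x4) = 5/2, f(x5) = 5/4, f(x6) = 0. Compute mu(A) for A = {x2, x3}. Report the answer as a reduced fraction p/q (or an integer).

By the defining property of the Radon-Nikodym derivative, for every measurable set A,
  mu(A) = integral_A f dnu.
Since nu is a discrete measure concentrated on the atoms of X, the integral over A reduces to the sum
  mu(A) = sum_{x in A} f(x) * nu({x}).
Computing each term:
  x2: f(x2) * nu(x2) = 2 * 6 = 12.
  x3: f(x3) * nu(x3) = 0 * 5/3 = 0.
Summing: mu(A) = 12 + 0 = 12.

12
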